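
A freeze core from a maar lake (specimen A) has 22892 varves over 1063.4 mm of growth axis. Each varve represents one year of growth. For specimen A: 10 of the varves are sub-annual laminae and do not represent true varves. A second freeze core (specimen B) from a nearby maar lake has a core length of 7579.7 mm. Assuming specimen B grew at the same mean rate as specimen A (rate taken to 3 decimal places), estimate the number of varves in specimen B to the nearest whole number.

164776 varves

Specimen A: after corrections the count is 22892 − 10 = 22882 varves.
A: Mean rate = 1063.4 mm / 22882 years ≈ 0.046 mm/yr.
For B, 7579.7 / 0.046 = 164776.09 years ≈ 164776 varves.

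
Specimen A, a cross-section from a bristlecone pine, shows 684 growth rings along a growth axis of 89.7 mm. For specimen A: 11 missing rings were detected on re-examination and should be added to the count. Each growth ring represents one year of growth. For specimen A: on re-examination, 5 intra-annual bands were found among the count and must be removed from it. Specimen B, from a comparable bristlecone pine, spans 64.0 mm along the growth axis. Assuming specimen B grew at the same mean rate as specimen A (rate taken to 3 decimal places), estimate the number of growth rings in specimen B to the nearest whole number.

492 growth rings

Specimen A: adjusted count: 684 − 5 + 11 = 690 growth rings.
A: Extension rate ≈ 89.7 / 690 = 0.130 mm/year.
B spans 64.0 / 0.130 = 492.31 years ≈ 492 growth rings.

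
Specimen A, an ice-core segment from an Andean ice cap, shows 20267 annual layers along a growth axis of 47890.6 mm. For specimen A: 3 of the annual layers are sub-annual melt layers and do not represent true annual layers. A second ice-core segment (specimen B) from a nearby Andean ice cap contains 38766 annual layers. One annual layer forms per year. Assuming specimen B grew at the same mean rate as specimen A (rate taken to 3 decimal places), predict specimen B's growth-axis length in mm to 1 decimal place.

91604.1 mm

Specimen A: correcting the raw count gives 20267 − 3 = 20264 true annual layers.
A: Mean rate = 47890.6 mm / 20264 years ≈ 2.363 mm/year.
Length of B = 2.363 × 38766 = 91604.1 mm.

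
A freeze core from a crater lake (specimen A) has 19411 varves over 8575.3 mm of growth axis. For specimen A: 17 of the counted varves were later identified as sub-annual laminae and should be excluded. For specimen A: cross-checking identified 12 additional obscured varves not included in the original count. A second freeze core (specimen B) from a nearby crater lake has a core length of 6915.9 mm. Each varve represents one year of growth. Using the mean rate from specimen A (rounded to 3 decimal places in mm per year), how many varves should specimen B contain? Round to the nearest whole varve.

Specimen A: true varve count = 19411 − 17 + 12 = 19406.
A: 8575.3 mm over 19406 years gives 8575.3 / 19406 ≈ 0.442 mm/year.
For B, 6915.9 / 0.442 = 15646.83 years ≈ 15647 varves.

15647 varves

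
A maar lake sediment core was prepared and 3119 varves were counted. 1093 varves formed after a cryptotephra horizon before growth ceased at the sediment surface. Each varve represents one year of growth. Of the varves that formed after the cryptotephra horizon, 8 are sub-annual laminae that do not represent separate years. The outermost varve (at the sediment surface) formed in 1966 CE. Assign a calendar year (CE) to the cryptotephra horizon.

1093 varves post-date the cryptotephra horizon.
Excluding 8 false varves: 1093 − 8 = 1085.
1966 − 1085 = 881 CE.

881 CE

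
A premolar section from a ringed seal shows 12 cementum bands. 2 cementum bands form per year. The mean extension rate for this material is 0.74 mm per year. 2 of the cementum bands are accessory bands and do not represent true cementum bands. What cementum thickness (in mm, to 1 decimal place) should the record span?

3.7 mm

Correcting the raw count gives 12 − 2 = 10 true cementum bands.
Dividing by 2 cementum bands per year: 10 / 2 = 5 years.
5 years at 0.74 mm/year gives 0.74 × 5 = 3.7 mm.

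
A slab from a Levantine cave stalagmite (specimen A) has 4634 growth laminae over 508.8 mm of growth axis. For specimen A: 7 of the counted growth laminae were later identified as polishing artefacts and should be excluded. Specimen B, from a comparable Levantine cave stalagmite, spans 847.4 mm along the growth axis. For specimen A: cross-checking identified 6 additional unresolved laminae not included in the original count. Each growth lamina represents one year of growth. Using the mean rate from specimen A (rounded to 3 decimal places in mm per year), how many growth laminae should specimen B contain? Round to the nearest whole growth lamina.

7704 growth laminae

Specimen A: adjusted count: 4634 − 7 + 6 = 4633 growth laminae.
A: Extension rate ≈ 508.8 / 4633 = 0.110 mm/year.
Specimen B: 847.4 mm / 0.110 mm per year = 7703.64 years ≈ 7704 growth laminae.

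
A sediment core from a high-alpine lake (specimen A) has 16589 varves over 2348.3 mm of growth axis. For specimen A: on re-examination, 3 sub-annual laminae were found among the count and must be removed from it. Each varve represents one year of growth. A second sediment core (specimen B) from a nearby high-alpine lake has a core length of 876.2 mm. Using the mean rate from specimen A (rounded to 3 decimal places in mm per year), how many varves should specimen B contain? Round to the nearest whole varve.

Specimen A: adjusted count: 16589 − 3 = 16586 varves.
A: Mean rate = 2348.3 mm / 16586 years ≈ 0.142 mm per year.
For B, 876.2 / 0.142 = 6170.42 years ≈ 6170 varves.

6170 varves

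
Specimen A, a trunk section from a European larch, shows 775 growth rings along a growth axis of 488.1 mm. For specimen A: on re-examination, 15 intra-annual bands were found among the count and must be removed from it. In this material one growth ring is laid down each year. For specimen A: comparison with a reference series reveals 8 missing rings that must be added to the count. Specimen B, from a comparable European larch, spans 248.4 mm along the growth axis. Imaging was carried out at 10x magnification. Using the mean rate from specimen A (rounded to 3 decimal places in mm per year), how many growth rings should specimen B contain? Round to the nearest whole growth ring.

391 growth rings

Specimen A: correcting the raw count gives 775 − 15 + 8 = 768 true growth rings.
A: Extension rate ≈ 488.1 / 768 = 0.636 mm/yr.
Specimen B: 248.4 mm / 0.636 mm per year = 390.57 years ≈ 391 growth rings.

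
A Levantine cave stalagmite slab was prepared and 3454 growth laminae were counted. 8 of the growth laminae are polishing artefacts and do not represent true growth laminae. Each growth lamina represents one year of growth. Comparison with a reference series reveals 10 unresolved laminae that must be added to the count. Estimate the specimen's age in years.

Adjusted count: 3454 − 8 + 10 = 3456 growth laminae.
With a one-to-one growth lamina periodicity this is 3456 years.

3456 yr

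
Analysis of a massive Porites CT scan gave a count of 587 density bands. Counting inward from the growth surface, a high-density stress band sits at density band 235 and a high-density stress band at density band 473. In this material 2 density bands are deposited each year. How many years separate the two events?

Separation: 473 − 235 = 238 density bands.
With 2 density bands per year, 238 / 2 = 119 years.

119 years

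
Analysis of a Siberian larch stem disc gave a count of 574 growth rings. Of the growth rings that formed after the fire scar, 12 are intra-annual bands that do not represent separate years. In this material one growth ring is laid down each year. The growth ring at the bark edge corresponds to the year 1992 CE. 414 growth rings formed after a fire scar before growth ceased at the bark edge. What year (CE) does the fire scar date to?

414 growth rings formed after the fire scar.
414 − 12 false = 402 true growth rings after the fire scar.
The growth ring at the bark edge is 1992 CE, so the fire scar dates to 1992 − 402 = 1590 CE.

1590 CE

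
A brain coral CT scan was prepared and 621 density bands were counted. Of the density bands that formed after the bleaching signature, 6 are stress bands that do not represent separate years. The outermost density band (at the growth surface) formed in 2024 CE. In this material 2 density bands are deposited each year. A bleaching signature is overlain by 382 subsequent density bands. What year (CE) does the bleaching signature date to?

1836 CE

382 density bands post-date the bleaching signature.
382 − 6 false = 376 true density bands after the bleaching signature.
376 density bands at 2 per year is 376 / 2 = 188 years.
Counting back 188 years from 2024 CE places the bleaching signature in 2024 − 188 = 1836 CE.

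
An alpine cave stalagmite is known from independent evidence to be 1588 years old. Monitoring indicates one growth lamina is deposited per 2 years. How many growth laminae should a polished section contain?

At 2 years per growth lamina, 1588 / 2 = 794 growth laminae are expected.
So 794 growth laminae should be present.

794 growth laminae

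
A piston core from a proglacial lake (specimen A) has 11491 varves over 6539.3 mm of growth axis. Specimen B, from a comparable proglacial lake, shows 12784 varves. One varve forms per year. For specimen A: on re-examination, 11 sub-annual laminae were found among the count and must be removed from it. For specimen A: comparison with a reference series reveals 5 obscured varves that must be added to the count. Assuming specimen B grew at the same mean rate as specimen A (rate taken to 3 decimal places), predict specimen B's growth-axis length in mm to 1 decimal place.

7274.1 mm

Specimen A: after corrections the count is 11491 − 11 + 5 = 11485 varves.
A: Extension rate ≈ 6539.3 / 11485 = 0.569 mm/year.
For B, 0.569 mm/year × 12784 years = 7274.1 mm.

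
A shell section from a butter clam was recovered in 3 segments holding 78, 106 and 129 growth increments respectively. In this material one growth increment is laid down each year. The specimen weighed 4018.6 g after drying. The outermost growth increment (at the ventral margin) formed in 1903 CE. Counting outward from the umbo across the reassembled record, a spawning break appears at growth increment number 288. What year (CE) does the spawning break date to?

1878 CE

Total growth increments = 78 + 106 + 129 = 313.
Between growth increment 288 and the ventral margin there are 313 − 288 = 25 growth increments.
1903 − 25 = 1878 CE.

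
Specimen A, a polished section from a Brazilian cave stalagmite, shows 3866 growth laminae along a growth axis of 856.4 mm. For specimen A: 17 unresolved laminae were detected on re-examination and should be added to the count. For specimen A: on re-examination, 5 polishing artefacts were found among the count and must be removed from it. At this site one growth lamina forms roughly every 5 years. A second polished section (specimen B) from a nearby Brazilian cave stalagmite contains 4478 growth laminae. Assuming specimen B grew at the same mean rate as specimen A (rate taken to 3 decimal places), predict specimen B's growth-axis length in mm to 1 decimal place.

985.2 mm

Specimen A: after corrections the count is 3866 − 5 + 17 = 3878 growth laminae.
Specimen A: 3878 growth laminae at 5 years each span 3878 × 5 = 19390 years.
A: Extension rate ≈ 856.4 / 19390 = 0.044 mm per year.
Specimen B: 4478 growth laminae at 5 years each span 4478 × 5 = 22390 years. For B, 0.044 mm/year × 22390 years = 985.2 mm.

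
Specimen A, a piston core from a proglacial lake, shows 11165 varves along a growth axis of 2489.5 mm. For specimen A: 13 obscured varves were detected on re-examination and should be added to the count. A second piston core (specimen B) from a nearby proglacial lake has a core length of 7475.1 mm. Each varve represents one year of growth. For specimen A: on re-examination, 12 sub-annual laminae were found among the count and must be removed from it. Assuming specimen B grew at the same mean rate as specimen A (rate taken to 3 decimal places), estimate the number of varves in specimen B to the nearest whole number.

Specimen A: true varve count = 11165 − 12 + 13 = 11166.
A: Mean rate = 2489.5 mm / 11166 years ≈ 0.223 mm/yr.
For B, 7475.1 / 0.223 = 33520.63 years ≈ 33521 varves.

33521 varves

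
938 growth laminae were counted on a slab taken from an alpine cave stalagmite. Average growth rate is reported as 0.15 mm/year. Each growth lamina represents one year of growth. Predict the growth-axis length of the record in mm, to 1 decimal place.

938 years of growth are recorded.
Length ≈ 0.15 × 938 = 140.7 mm.

140.7 mm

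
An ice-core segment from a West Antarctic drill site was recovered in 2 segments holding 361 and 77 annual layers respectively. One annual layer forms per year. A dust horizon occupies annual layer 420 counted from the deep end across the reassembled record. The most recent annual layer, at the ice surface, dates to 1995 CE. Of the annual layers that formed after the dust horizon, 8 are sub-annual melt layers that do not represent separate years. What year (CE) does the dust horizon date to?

1985 CE

Total annual layers = 361 + 77 = 438.
438 − 420 = 18 annual layers lie beyond the dust horizon toward the ice surface.
Excluding 8 false annual layers: 18 − 8 = 10.
1995 − 10 = 1985 CE.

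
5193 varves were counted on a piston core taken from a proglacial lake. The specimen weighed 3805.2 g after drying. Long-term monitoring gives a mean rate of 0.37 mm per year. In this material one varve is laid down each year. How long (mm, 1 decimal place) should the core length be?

1921.4 mm

The record spans 5193 years at 0.37 mm per year.
5193 years at 0.37 mm/year gives 0.37 × 5193 = 1921.4 mm.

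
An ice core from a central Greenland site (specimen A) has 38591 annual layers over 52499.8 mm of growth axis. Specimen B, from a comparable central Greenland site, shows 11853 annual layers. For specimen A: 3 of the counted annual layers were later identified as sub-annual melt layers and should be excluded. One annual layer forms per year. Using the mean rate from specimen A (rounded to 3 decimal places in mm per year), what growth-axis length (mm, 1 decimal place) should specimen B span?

16131.9 mm

Specimen A: after corrections the count is 38591 − 3 = 38588 annual layers.
A: 52499.8 mm over 38588 years gives 52499.8 / 38588 ≈ 1.361 mm/yr.
B's length ≈ 1.361 × 11853 = 16131.9 mm.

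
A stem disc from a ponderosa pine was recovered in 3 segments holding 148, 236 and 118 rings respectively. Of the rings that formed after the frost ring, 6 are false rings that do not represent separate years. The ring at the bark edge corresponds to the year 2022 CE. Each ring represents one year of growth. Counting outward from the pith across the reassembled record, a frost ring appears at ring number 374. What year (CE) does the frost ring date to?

Total rings = 148 + 236 + 118 = 502.
The frost ring sits at ring 374 from the pith, so 502 − 374 = 128 rings formed after it.
Removing the 6 false rings leaves 128 − 6 = 122 true rings beyond the frost ring.
Counting back 122 years from 2022 CE places the frost ring in 2022 − 122 = 1900 CE.

1900 CE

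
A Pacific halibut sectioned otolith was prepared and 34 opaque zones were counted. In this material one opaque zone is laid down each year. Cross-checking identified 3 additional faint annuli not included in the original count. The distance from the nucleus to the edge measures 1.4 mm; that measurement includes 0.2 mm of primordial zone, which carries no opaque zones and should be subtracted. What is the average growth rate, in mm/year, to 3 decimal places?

0.032 mm/year

True opaque zone count = 34 + 3 = 37.
Removing the 0.2 mm offcut leaves 1.4 − 0.2 = 1.2 mm.
Mean rate = 1.2 mm / 37 years ≈ 0.032 mm/year.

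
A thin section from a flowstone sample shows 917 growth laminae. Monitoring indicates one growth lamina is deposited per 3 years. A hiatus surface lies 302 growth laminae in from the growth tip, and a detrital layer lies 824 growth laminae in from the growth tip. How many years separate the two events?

824 − 302 = 522 growth laminae lie between the two events.
522 growth laminae at 3 years each span 522 × 3 = 1566 years.

1566 years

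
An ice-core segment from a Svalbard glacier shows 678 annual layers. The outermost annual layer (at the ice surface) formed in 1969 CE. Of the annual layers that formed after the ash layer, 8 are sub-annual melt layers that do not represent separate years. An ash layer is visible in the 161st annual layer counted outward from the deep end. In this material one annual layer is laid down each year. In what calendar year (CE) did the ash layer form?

The ash layer sits at annual layer 161 from the deep end, so 678 − 161 = 517 annual layers formed after it.
Removing the 8 false annual layers leaves 517 − 8 = 509 true annual layers beyond the ash layer.
Counting back 509 years from 1969 CE places the ash layer in 1969 − 509 = 1460 CE.

1460 CE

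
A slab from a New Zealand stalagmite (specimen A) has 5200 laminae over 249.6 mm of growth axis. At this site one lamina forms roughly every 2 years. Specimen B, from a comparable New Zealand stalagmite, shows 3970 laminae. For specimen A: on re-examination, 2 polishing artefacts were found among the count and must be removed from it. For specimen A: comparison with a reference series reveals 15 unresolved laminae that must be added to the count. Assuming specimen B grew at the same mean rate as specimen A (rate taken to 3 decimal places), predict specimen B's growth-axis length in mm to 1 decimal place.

190.6 mm

Specimen A: after corrections the count is 5200 − 2 + 15 = 5213 laminae.
Specimen A: 5213 laminae at 2 years each span 5213 × 2 = 10426 years.
A: 249.6 mm over 10426 years gives 249.6 / 10426 ≈ 0.024 mm per year.
Specimen B: at 2 years per lamina, 3970 × 2 = 7940 years. Length of B = 0.024 × 7940 = 190.6 mm.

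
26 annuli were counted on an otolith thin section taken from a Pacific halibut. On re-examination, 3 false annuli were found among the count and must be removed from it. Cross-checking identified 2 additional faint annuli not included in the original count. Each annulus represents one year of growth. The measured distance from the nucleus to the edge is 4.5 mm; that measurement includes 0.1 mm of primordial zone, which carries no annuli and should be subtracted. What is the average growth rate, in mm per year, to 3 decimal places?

0.176 mm per year

Correcting the raw count gives 26 − 3 + 2 = 25 true annuli.
Removing the 0.1 mm offcut leaves 4.5 − 0.1 = 4.4 mm.
Mean rate = 4.4 mm / 25 years ≈ 0.176 mm per year.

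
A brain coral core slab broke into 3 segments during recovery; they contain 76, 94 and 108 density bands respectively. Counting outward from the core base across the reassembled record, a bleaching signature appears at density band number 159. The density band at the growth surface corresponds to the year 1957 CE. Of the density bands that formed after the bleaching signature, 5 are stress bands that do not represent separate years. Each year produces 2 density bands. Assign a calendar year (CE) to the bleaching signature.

1900 CE

Total density bands = 76 + 94 + 108 = 278.
The bleaching signature sits at density band 159 from the core base, so 278 − 159 = 119 density bands formed after it.
119 − 5 false = 114 true density bands after the bleaching signature.
With 2 density bands per year, 114 / 2 = 57 years.
The density band at the growth surface is 1957 CE, so the bleaching signature dates to 1957 − 57 = 1900 CE.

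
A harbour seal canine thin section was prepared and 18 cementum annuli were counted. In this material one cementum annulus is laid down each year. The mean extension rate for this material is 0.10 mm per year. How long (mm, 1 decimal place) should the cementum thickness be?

1.8 mm

18 years of growth are recorded.
Predicted length = 0.10 mm/year × 18 years = 1.8 mm.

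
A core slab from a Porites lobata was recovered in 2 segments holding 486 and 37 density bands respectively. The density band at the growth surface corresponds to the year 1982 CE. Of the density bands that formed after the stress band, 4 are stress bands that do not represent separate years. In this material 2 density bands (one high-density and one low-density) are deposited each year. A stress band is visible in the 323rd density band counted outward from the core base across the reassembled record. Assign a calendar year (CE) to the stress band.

Total density bands = 486 + 37 = 523.
Between density band 323 and the growth surface there are 523 − 323 = 200 density bands.
Excluding 4 false density bands: 200 − 4 = 196.
Dividing by 2 density bands per year: 196 / 2 = 98 years.
Counting back 98 years from 1982 CE places the stress band in 1982 − 98 = 1884 CE.

1884 CE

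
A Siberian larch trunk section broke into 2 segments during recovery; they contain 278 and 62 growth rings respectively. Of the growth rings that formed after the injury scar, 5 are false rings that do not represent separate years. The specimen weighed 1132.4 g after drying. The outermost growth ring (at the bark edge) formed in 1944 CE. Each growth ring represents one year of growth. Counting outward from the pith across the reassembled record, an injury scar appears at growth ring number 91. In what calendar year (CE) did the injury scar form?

Total growth rings = 278 + 62 = 340.
The injury scar sits at growth ring 91 from the pith, so 340 − 91 = 249 growth rings formed after it.
249 − 5 false = 244 true growth rings after the injury scar.
1944 − 244 = 1700 CE.

1700 CE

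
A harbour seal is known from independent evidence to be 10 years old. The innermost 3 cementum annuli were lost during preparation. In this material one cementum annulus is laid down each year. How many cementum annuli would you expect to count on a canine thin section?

7 cementum annuli

One cementum annulus per year gives 10 cementum annuli over 10 years.
Less the 3 uncaptured cementum annuli: 10 − 3 = 7.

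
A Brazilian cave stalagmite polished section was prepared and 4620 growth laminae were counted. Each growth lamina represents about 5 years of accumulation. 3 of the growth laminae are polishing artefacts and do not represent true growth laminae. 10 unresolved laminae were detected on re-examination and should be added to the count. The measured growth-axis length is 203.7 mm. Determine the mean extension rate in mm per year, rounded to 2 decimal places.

0.01 mm per year

Adjusted count: 4620 − 3 + 10 = 4627 growth laminae.
4627 growth laminae at 5 years each span 4627 × 5 = 23135 years.
Mean rate = 203.7 mm / 23135 years ≈ 0.01 mm per year.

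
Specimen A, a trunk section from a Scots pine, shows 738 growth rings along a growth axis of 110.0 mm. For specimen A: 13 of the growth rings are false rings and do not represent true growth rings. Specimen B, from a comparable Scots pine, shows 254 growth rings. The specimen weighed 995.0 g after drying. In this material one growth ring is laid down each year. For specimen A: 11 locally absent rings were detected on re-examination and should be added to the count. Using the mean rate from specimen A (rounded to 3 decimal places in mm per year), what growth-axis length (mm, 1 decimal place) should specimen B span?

Specimen A: true growth ring count = 738 − 13 + 11 = 736.
A: Mean rate = 110.0 mm / 736 years ≈ 0.149 mm/yr.
B's length ≈ 0.149 × 254 = 37.8 mm.

37.8 mm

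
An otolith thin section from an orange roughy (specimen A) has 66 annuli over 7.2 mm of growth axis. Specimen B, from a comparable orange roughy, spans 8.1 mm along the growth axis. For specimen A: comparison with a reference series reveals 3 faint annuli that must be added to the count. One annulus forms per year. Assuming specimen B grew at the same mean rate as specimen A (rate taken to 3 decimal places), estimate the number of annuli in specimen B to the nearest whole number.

Specimen A: adjusted count: 66 + 3 = 69 annuli.
A: 7.2 mm over 69 years gives 7.2 / 69 ≈ 0.104 mm/year.
Specimen B: 8.1 mm / 0.104 mm per year = 77.88 years ≈ 78 annuli.

78 annuli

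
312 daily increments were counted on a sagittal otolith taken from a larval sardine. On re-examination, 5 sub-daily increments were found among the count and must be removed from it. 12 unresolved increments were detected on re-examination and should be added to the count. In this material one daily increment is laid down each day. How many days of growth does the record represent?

319 days

After corrections the count is 312 − 5 + 12 = 319 daily increments.
One daily increment per day makes the duration 319 days.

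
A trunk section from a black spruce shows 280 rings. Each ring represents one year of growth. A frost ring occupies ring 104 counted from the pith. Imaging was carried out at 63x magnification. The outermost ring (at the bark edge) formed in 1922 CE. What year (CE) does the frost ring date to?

Between ring 104 and the bark edge there are 280 − 104 = 176 rings.
The ring at the bark edge is 1922 CE, so the frost ring dates to 1922 − 176 = 1746 CE.

1746 CE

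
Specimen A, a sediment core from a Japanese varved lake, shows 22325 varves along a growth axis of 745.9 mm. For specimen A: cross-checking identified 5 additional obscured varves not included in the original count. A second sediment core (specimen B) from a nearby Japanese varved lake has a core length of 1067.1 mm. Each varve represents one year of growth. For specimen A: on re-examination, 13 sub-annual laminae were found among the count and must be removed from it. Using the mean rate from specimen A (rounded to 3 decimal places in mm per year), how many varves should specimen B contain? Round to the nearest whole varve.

32336 varves

Specimen A: adjusted count: 22325 − 13 + 5 = 22317 varves.
A: Mean rate = 745.9 mm / 22317 years ≈ 0.033 mm per year.
B spans 1067.1 / 0.033 = 32336.36 years ≈ 32336 varves.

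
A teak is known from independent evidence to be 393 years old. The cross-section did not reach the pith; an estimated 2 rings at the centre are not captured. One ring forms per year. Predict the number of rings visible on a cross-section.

At one ring per year, 393 years correspond to 393 rings.
Less the 2 uncaptured rings: 393 − 2 = 391.

391 rings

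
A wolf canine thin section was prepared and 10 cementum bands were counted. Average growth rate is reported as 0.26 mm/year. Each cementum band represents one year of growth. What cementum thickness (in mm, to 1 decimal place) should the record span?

The record spans 10 years at 0.26 mm per year.
Predicted length = 0.26 mm/year × 10 years = 2.6 mm.

2.6 mm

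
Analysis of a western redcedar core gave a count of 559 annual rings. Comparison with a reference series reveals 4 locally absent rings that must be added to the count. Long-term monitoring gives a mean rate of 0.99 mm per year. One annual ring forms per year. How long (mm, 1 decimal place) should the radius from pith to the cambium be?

557.4 mm

After corrections the count is 559 + 4 = 563 annual rings.
Length ≈ 0.99 × 563 = 557.4 mm.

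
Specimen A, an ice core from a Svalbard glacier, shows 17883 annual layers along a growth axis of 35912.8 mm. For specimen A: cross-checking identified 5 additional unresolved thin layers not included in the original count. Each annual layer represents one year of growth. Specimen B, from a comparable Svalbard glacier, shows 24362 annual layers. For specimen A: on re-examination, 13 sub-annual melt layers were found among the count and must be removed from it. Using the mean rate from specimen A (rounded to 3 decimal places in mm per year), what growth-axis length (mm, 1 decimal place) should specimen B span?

48943.3 mm

Specimen A: correcting the raw count gives 17883 − 13 + 5 = 17875 true annual layers.
A: 35912.8 mm over 17875 years gives 35912.8 / 17875 ≈ 2.009 mm/yr.
B's length ≈ 2.009 × 24362 = 48943.3 mm.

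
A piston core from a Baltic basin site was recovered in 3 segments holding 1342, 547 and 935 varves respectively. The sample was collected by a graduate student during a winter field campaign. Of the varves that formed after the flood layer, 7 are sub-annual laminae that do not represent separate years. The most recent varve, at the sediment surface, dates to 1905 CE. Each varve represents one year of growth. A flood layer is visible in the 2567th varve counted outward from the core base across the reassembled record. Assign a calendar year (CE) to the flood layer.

1655 CE

Total varves = 1342 + 547 + 935 = 2824.
Between varve 2567 and the sediment surface there are 2824 − 2567 = 257 varves.
Excluding 7 false varves: 257 − 7 = 250.
1905 − 250 = 1655 CE.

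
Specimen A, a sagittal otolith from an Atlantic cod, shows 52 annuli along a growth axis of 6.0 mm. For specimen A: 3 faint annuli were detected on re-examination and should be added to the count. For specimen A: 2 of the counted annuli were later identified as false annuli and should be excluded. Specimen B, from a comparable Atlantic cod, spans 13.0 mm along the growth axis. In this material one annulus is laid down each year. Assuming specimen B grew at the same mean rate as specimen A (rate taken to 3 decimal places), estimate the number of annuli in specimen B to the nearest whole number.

115 annuli

Specimen A: true annulus count = 52 − 2 + 3 = 53.
A: 6.0 mm over 53 years gives 6.0 / 53 ≈ 0.113 mm/yr.
B spans 13.0 / 0.113 = 115.04 years ≈ 115 annuli.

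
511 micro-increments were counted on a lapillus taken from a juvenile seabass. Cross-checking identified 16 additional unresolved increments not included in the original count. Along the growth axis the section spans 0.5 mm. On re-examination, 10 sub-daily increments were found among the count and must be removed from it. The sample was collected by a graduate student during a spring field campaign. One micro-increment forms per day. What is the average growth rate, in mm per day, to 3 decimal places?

Adjusted count: 511 − 10 + 16 = 517 micro-increments.
0.5 mm over 517 days gives 0.5 / 517 ≈ 0.001 mm per day.

0.001 mm per day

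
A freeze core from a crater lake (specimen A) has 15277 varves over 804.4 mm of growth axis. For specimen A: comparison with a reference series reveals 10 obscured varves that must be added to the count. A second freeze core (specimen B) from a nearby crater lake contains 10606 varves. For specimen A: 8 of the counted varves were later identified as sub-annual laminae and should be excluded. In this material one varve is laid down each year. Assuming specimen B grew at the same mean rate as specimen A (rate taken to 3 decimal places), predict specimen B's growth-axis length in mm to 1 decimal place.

Specimen A: correcting the raw count gives 15277 − 8 + 10 = 15279 true varves.
A: 804.4 mm over 15279 years gives 804.4 / 15279 ≈ 0.053 mm/year.
For B, 0.053 mm/year × 10606 years = 562.1 mm.

562.1 mm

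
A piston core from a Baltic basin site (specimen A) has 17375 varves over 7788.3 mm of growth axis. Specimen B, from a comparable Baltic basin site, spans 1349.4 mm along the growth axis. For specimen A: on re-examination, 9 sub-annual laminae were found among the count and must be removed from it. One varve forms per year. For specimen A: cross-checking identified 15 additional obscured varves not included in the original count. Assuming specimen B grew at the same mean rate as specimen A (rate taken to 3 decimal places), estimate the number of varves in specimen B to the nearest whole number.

Specimen A: adjusted count: 17375 − 9 + 15 = 17381 varves.
A: Extension rate ≈ 7788.3 / 17381 = 0.448 mm per year.
B spans 1349.4 / 0.448 = 3012.05 years ≈ 3012 varves.

3012 varves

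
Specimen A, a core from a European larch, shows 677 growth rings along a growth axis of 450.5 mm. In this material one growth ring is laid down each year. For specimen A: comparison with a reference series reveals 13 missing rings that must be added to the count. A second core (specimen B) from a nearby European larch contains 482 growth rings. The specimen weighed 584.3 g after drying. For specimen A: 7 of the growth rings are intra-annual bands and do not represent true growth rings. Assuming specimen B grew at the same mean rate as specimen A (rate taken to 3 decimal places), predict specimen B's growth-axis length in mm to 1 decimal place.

Specimen A: adjusted count: 677 − 7 + 13 = 683 growth rings.
A: Mean rate = 450.5 mm / 683 years ≈ 0.660 mm per year.
For B, 0.660 mm/year × 482 years = 318.1 mm.

318.1 mm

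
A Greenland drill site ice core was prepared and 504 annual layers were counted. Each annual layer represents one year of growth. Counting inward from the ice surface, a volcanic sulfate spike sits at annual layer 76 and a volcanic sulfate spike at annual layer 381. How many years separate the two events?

The two markers are separated by 381 − 76 = 305 annual layers.
At one annual layer per year, 305 years elapsed between them.

305 years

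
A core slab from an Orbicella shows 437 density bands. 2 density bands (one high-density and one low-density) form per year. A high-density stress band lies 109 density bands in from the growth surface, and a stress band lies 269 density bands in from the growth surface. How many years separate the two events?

269 − 109 = 160 density bands lie between the two events.
With 2 density bands per year, 160 / 2 = 80 years.

80 yr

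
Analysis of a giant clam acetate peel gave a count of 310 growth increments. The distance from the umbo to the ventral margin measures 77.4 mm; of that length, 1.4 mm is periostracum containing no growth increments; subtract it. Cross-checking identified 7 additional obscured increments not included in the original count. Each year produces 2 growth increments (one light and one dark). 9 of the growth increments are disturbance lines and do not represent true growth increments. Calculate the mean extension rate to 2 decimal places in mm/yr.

0.49 mm/yr

True growth increment count = 310 − 9 + 7 = 308.
308 growth increments at 2 per year is 308 / 2 = 154 years.
The growth record spans 77.4 − 1.4 = 76.0 mm.
Extension rate ≈ 76.0 / 154 = 0.49 mm/yr.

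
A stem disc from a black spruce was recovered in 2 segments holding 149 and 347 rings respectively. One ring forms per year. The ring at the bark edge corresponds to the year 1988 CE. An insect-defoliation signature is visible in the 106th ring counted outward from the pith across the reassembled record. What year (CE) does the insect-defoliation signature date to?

Total rings = 149 + 347 = 496.
496 − 106 = 390 rings lie beyond the insect-defoliation signature toward the bark edge.
1988 − 390 = 1598 CE.

1598 CE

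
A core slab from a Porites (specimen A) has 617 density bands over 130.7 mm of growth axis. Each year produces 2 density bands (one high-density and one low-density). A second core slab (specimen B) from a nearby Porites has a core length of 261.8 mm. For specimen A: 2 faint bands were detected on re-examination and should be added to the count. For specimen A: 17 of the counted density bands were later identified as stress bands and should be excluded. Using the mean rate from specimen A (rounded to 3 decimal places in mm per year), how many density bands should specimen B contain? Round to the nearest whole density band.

Specimen A: correcting the raw count gives 617 − 17 + 2 = 602 true density bands.
Specimen A: 602 density bands at 2 per year is 602 / 2 = 301 years.
A: Mean rate = 130.7 mm / 301 years ≈ 0.434 mm per year.
Specimen B: 261.8 mm / 0.434 mm per year = 603.23 years; at 2 density bands per year that is 603.23 × 2 ≈ 1206 density bands.

1206 density bands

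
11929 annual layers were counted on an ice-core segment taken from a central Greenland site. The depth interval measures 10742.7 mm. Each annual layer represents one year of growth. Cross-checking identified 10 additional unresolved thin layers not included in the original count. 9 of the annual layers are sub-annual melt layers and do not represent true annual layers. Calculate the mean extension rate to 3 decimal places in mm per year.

Adjusted count: 11929 − 9 + 10 = 11930 annual layers.
Mean rate = 10742.7 mm / 11930 years ≈ 0.900 mm per year.

0.900 mm per year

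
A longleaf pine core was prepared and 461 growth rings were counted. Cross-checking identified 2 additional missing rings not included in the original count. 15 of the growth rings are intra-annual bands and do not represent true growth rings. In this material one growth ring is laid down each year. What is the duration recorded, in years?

448 yr

Adjusted count: 461 − 15 + 2 = 448 growth rings.
With a one-to-one growth ring periodicity this is 448 years.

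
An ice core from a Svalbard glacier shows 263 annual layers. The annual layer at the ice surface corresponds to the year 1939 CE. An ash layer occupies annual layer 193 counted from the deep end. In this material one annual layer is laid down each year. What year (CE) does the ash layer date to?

1869 CE

The ash layer sits at annual layer 193 from the deep end, so 263 − 193 = 70 annual layers formed after it.
Counting back 70 years from 1939 CE places the ash layer in 1939 − 70 = 1869 CE.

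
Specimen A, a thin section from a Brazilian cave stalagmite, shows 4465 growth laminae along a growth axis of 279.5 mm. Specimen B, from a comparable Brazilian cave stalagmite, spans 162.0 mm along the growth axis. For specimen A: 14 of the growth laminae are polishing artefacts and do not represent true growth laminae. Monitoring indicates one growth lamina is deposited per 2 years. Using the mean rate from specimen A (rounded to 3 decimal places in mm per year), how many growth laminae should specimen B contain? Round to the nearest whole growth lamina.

Specimen A: correcting the raw count gives 4465 − 14 = 4451 true growth laminae.
Specimen A: multiplying by 2 years per growth lamina: 4451 × 2 = 8902 years.
A: Mean rate = 279.5 mm / 8902 years ≈ 0.031 mm per year.
Specimen B: 162.0 mm / 0.031 mm per year = 5225.81 years; at 2 years per growth lamina that is 5225.81 / 2 ≈ 2613 growth laminae.

2613 growth laminae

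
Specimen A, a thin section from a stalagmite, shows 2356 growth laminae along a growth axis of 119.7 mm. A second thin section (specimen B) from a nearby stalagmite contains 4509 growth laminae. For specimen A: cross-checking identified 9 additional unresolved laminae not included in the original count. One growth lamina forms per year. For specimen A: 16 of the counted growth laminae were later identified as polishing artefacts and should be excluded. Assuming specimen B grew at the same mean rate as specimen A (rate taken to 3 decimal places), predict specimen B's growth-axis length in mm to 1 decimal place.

Specimen A: adjusted count: 2356 − 16 + 9 = 2349 growth laminae.
A: 119.7 mm over 2349 years gives 119.7 / 2349 ≈ 0.051 mm per year.
For B, 0.051 mm/year × 4509 years = 230.0 mm.

230.0 mm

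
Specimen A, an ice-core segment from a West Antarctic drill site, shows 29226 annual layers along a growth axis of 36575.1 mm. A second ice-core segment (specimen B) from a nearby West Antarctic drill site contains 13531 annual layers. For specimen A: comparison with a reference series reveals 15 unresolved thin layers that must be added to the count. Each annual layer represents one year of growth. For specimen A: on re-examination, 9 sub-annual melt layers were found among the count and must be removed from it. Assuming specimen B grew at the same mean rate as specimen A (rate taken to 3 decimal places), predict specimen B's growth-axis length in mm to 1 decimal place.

Specimen A: adjusted count: 29226 − 9 + 15 = 29232 annual layers.
A: Extension rate ≈ 36575.1 / 29232 = 1.251 mm per year.
B's length ≈ 1.251 × 13531 = 16927.3 mm.

16927.3 mm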